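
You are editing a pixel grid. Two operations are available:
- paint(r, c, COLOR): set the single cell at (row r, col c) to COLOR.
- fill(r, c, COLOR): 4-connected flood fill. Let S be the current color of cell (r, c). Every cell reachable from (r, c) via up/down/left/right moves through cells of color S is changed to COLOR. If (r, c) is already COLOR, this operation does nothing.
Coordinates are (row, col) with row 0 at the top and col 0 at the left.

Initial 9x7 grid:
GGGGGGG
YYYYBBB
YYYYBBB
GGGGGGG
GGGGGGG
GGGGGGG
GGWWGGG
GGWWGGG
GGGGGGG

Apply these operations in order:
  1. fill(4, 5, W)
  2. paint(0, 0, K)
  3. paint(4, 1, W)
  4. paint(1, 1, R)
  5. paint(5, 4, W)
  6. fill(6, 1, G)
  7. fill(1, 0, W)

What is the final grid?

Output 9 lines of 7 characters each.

Answer: KGGGGGG
WRWWBBB
WWWWBBB
GGGGGGG
GGGGGGG
GGGGGGG
GGGGGGG
GGGGGGG
GGGGGGG

Derivation:
After op 1 fill(4,5,W) [38 cells changed]:
GGGGGGG
YYYYBBB
YYYYBBB
WWWWWWW
WWWWWWW
WWWWWWW
WWWWWWW
WWWWWWW
WWWWWWW
After op 2 paint(0,0,K):
KGGGGGG
YYYYBBB
YYYYBBB
WWWWWWW
WWWWWWW
WWWWWWW
WWWWWWW
WWWWWWW
WWWWWWW
After op 3 paint(4,1,W):
KGGGGGG
YYYYBBB
YYYYBBB
WWWWWWW
WWWWWWW
WWWWWWW
WWWWWWW
WWWWWWW
WWWWWWW
After op 4 paint(1,1,R):
KGGGGGG
YRYYBBB
YYYYBBB
WWWWWWW
WWWWWWW
WWWWWWW
WWWWWWW
WWWWWWW
WWWWWWW
After op 5 paint(5,4,W):
KGGGGGG
YRYYBBB
YYYYBBB
WWWWWWW
WWWWWWW
WWWWWWW
WWWWWWW
WWWWWWW
WWWWWWW
After op 6 fill(6,1,G) [42 cells changed]:
KGGGGGG
YRYYBBB
YYYYBBB
GGGGGGG
GGGGGGG
GGGGGGG
GGGGGGG
GGGGGGG
GGGGGGG
After op 7 fill(1,0,W) [7 cells changed]:
KGGGGGG
WRWWBBB
WWWWBBB
GGGGGGG
GGGGGGG
GGGGGGG
GGGGGGG
GGGGGGG
GGGGGGG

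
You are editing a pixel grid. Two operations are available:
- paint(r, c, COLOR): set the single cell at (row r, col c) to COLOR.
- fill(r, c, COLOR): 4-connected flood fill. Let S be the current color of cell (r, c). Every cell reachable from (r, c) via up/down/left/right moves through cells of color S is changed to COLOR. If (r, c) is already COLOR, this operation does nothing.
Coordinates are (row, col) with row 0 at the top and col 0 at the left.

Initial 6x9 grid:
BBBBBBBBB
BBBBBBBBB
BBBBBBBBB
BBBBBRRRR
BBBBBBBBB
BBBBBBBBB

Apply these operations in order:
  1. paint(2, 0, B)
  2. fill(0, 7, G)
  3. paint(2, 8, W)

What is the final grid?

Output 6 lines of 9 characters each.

Answer: GGGGGGGGG
GGGGGGGGG
GGGGGGGGW
GGGGGRRRR
GGGGGGGGG
GGGGGGGGG

Derivation:
After op 1 paint(2,0,B):
BBBBBBBBB
BBBBBBBBB
BBBBBBBBB
BBBBBRRRR
BBBBBBBBB
BBBBBBBBB
After op 2 fill(0,7,G) [50 cells changed]:
GGGGGGGGG
GGGGGGGGG
GGGGGGGGG
GGGGGRRRR
GGGGGGGGG
GGGGGGGGG
After op 3 paint(2,8,W):
GGGGGGGGG
GGGGGGGGG
GGGGGGGGW
GGGGGRRRR
GGGGGGGGG
GGGGGGGGG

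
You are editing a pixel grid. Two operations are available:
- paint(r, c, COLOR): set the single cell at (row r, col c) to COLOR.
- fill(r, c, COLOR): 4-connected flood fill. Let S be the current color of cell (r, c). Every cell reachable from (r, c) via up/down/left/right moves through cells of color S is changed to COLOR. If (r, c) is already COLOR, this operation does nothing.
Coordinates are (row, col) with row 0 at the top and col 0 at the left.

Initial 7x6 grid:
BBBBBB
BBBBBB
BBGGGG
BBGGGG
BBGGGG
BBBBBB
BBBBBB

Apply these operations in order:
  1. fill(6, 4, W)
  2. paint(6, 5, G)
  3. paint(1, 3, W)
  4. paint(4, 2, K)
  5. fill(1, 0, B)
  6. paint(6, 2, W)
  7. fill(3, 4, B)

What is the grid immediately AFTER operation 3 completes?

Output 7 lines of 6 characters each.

After op 1 fill(6,4,W) [30 cells changed]:
WWWWWW
WWWWWW
WWGGGG
WWGGGG
WWGGGG
WWWWWW
WWWWWW
After op 2 paint(6,5,G):
WWWWWW
WWWWWW
WWGGGG
WWGGGG
WWGGGG
WWWWWW
WWWWWG
After op 3 paint(1,3,W):
WWWWWW
WWWWWW
WWGGGG
WWGGGG
WWGGGG
WWWWWW
WWWWWG

Answer: WWWWWW
WWWWWW
WWGGGG
WWGGGG
WWGGGG
WWWWWW
WWWWWG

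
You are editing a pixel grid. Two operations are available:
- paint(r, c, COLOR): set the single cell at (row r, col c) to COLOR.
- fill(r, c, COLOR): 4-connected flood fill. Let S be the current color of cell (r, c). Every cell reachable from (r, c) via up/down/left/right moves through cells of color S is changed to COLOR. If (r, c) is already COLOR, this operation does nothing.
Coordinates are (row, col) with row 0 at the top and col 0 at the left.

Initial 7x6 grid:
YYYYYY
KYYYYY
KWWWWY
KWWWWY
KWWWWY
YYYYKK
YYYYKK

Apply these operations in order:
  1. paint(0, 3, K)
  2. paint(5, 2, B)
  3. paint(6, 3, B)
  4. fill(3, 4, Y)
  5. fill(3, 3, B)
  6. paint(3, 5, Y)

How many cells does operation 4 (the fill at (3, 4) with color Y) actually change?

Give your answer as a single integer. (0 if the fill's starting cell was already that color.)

After op 1 paint(0,3,K):
YYYKYY
KYYYYY
KWWWWY
KWWWWY
KWWWWY
YYYYKK
YYYYKK
After op 2 paint(5,2,B):
YYYKYY
KYYYYY
KWWWWY
KWWWWY
KWWWWY
YYBYKK
YYYYKK
After op 3 paint(6,3,B):
YYYKYY
KYYYYY
KWWWWY
KWWWWY
KWWWWY
YYBYKK
YYYBKK
After op 4 fill(3,4,Y) [12 cells changed]:
YYYKYY
KYYYYY
KYYYYY
KYYYYY
KYYYYY
YYBYKK
YYYBKK

Answer: 12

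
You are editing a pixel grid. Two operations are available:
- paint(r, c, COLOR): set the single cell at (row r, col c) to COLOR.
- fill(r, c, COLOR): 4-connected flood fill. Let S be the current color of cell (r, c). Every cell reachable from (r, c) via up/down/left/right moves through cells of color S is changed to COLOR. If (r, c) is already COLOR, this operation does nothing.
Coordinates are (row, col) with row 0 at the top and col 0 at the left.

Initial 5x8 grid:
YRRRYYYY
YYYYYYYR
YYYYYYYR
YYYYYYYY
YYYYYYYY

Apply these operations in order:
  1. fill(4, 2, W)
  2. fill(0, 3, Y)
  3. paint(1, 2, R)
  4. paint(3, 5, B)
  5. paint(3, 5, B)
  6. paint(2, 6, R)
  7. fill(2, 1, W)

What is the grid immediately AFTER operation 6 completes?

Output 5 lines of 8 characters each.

After op 1 fill(4,2,W) [35 cells changed]:
WRRRWWWW
WWWWWWWR
WWWWWWWR
WWWWWWWW
WWWWWWWW
After op 2 fill(0,3,Y) [3 cells changed]:
WYYYWWWW
WWWWWWWR
WWWWWWWR
WWWWWWWW
WWWWWWWW
After op 3 paint(1,2,R):
WYYYWWWW
WWRWWWWR
WWWWWWWR
WWWWWWWW
WWWWWWWW
After op 4 paint(3,5,B):
WYYYWWWW
WWRWWWWR
WWWWWWWR
WWWWWBWW
WWWWWWWW
After op 5 paint(3,5,B):
WYYYWWWW
WWRWWWWR
WWWWWWWR
WWWWWBWW
WWWWWWWW
After op 6 paint(2,6,R):
WYYYWWWW
WWRWWWWR
WWWWWWRR
WWWWWBWW
WWWWWWWW

Answer: WYYYWWWW
WWRWWWWR
WWWWWWRR
WWWWWBWW
WWWWWWWW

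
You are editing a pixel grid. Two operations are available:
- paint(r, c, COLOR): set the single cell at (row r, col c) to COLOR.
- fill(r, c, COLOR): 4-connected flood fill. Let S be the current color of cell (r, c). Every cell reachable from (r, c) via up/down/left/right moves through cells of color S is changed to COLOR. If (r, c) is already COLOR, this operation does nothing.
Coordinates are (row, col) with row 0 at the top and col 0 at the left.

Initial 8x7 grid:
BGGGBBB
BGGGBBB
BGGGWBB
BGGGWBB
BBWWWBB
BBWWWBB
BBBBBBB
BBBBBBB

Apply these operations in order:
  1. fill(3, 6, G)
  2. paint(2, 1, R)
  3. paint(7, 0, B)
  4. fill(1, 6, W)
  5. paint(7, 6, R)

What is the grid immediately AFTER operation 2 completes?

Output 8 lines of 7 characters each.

After op 1 fill(3,6,G) [36 cells changed]:
GGGGGGG
GGGGGGG
GGGGWGG
GGGGWGG
GGWWWGG
GGWWWGG
GGGGGGG
GGGGGGG
After op 2 paint(2,1,R):
GGGGGGG
GGGGGGG
GRGGWGG
GGGGWGG
GGWWWGG
GGWWWGG
GGGGGGG
GGGGGGG

Answer: GGGGGGG
GGGGGGG
GRGGWGG
GGGGWGG
GGWWWGG
GGWWWGG
GGGGGGG
GGGGGGG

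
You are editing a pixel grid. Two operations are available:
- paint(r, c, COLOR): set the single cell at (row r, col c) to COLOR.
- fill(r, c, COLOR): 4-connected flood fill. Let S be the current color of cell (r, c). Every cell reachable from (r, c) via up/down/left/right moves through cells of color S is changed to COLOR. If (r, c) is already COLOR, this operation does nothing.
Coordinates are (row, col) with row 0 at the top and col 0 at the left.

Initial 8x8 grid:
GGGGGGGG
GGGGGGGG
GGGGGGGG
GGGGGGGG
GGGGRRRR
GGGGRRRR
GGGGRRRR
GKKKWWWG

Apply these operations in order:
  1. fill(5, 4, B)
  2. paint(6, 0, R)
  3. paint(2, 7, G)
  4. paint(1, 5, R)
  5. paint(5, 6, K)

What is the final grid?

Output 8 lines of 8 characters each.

Answer: GGGGGGGG
GGGGGRGG
GGGGGGGG
GGGGGGGG
GGGGBBBB
GGGGBBKB
RGGGBBBB
GKKKWWWG

Derivation:
After op 1 fill(5,4,B) [12 cells changed]:
GGGGGGGG
GGGGGGGG
GGGGGGGG
GGGGGGGG
GGGGBBBB
GGGGBBBB
GGGGBBBB
GKKKWWWG
After op 2 paint(6,0,R):
GGGGGGGG
GGGGGGGG
GGGGGGGG
GGGGGGGG
GGGGBBBB
GGGGBBBB
RGGGBBBB
GKKKWWWG
After op 3 paint(2,7,G):
GGGGGGGG
GGGGGGGG
GGGGGGGG
GGGGGGGG
GGGGBBBB
GGGGBBBB
RGGGBBBB
GKKKWWWG
After op 4 paint(1,5,R):
GGGGGGGG
GGGGGRGG
GGGGGGGG
GGGGGGGG
GGGGBBBB
GGGGBBBB
RGGGBBBB
GKKKWWWG
After op 5 paint(5,6,K):
GGGGGGGG
GGGGGRGG
GGGGGGGG
GGGGGGGG
GGGGBBBB
GGGGBBKB
RGGGBBBB
GKKKWWWG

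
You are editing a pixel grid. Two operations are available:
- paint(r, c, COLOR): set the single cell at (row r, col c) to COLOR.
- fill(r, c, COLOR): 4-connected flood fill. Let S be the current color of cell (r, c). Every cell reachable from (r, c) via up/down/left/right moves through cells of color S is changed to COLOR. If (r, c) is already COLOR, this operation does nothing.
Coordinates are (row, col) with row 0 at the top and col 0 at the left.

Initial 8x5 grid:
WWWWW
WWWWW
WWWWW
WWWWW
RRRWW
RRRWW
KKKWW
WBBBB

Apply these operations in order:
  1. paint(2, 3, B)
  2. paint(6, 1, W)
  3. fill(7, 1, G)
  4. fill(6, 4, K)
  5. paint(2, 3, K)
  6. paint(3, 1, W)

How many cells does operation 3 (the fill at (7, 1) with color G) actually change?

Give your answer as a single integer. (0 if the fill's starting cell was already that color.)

After op 1 paint(2,3,B):
WWWWW
WWWWW
WWWBW
WWWWW
RRRWW
RRRWW
KKKWW
WBBBB
After op 2 paint(6,1,W):
WWWWW
WWWWW
WWWBW
WWWWW
RRRWW
RRRWW
KWKWW
WBBBB
After op 3 fill(7,1,G) [4 cells changed]:
WWWWW
WWWWW
WWWBW
WWWWW
RRRWW
RRRWW
KWKWW
WGGGG

Answer: 4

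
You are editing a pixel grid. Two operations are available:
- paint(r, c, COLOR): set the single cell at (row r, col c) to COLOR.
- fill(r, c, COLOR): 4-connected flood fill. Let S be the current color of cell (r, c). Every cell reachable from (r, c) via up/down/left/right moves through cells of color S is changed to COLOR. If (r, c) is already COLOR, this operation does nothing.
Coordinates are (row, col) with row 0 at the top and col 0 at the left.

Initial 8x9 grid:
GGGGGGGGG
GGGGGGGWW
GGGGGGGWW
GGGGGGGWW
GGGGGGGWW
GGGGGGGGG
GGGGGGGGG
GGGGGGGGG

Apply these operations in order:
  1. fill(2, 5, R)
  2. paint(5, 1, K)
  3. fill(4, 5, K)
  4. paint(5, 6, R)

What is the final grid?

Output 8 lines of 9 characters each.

After op 1 fill(2,5,R) [64 cells changed]:
RRRRRRRRR
RRRRRRRWW
RRRRRRRWW
RRRRRRRWW
RRRRRRRWW
RRRRRRRRR
RRRRRRRRR
RRRRRRRRR
After op 2 paint(5,1,K):
RRRRRRRRR
RRRRRRRWW
RRRRRRRWW
RRRRRRRWW
RRRRRRRWW
RKRRRRRRR
RRRRRRRRR
RRRRRRRRR
After op 3 fill(4,5,K) [63 cells changed]:
KKKKKKKKK
KKKKKKKWW
KKKKKKKWW
KKKKKKKWW
KKKKKKKWW
KKKKKKKKK
KKKKKKKKK
KKKKKKKKK
After op 4 paint(5,6,R):
KKKKKKKKK
KKKKKKKWW
KKKKKKKWW
KKKKKKKWW
KKKKKKKWW
KKKKKKRKK
KKKKKKKKK
KKKKKKKKK

Answer: KKKKKKKKK
KKKKKKKWW
KKKKKKKWW
KKKKKKKWW
KKKKKKKWW
KKKKKKRKK
KKKKKKKKK
KKKKKKKKK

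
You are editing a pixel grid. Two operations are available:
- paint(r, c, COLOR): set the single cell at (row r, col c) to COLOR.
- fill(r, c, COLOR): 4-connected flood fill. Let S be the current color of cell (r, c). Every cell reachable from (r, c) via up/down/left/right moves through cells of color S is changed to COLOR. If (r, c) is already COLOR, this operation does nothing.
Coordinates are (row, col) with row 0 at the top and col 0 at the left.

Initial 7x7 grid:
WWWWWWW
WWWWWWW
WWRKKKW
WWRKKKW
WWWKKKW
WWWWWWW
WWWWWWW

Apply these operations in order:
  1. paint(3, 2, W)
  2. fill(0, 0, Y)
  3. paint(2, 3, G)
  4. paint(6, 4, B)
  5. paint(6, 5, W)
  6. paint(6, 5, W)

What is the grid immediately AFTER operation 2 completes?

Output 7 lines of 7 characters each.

After op 1 paint(3,2,W):
WWWWWWW
WWWWWWW
WWRKKKW
WWWKKKW
WWWKKKW
WWWWWWW
WWWWWWW
After op 2 fill(0,0,Y) [39 cells changed]:
YYYYYYY
YYYYYYY
YYRKKKY
YYYKKKY
YYYKKKY
YYYYYYY
YYYYYYY

Answer: YYYYYYY
YYYYYYY
YYRKKKY
YYYKKKY
YYYKKKY
YYYYYYY
YYYYYYY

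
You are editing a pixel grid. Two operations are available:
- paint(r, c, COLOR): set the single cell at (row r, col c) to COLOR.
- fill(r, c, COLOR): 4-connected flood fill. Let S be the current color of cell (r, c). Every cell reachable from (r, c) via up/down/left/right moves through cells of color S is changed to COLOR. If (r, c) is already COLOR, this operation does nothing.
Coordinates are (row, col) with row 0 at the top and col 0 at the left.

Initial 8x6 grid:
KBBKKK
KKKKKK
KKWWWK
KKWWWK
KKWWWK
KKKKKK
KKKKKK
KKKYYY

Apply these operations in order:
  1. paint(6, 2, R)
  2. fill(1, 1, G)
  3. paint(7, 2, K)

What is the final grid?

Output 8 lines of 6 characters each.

Answer: GBBGGG
GGGGGG
GGWWWG
GGWWWG
GGWWWG
GGGGGG
GGRGGG
GGKYYY

Derivation:
After op 1 paint(6,2,R):
KBBKKK
KKKKKK
KKWWWK
KKWWWK
KKWWWK
KKKKKK
KKRKKK
KKKYYY
After op 2 fill(1,1,G) [33 cells changed]:
GBBGGG
GGGGGG
GGWWWG
GGWWWG
GGWWWG
GGGGGG
GGRGGG
GGGYYY
After op 3 paint(7,2,K):
GBBGGG
GGGGGG
GGWWWG
GGWWWG
GGWWWG
GGGGGG
GGRGGG
GGKYYY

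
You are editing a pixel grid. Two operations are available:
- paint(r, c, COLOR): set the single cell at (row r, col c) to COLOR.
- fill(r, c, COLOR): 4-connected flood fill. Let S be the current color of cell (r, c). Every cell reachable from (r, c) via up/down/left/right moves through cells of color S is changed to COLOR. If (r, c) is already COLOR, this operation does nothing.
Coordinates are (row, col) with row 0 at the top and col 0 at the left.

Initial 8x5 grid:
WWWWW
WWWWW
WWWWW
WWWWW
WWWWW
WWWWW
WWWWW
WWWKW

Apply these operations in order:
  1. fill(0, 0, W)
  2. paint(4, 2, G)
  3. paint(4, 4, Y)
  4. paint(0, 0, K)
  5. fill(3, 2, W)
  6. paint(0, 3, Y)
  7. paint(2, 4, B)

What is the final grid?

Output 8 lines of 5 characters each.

Answer: KWWYW
WWWWW
WWWWB
WWWWW
WWGWY
WWWWW
WWWWW
WWWKW

Derivation:
After op 1 fill(0,0,W) [0 cells changed]:
WWWWW
WWWWW
WWWWW
WWWWW
WWWWW
WWWWW
WWWWW
WWWKW
After op 2 paint(4,2,G):
WWWWW
WWWWW
WWWWW
WWWWW
WWGWW
WWWWW
WWWWW
WWWKW
After op 3 paint(4,4,Y):
WWWWW
WWWWW
WWWWW
WWWWW
WWGWY
WWWWW
WWWWW
WWWKW
After op 4 paint(0,0,K):
KWWWW
WWWWW
WWWWW
WWWWW
WWGWY
WWWWW
WWWWW
WWWKW
After op 5 fill(3,2,W) [0 cells changed]:
KWWWW
WWWWW
WWWWW
WWWWW
WWGWY
WWWWW
WWWWW
WWWKW
After op 6 paint(0,3,Y):
KWWYW
WWWWW
WWWWW
WWWWW
WWGWY
WWWWW
WWWWW
WWWKW
After op 7 paint(2,4,B):
KWWYW
WWWWW
WWWWB
WWWWW
WWGWY
WWWWW
WWWWW
WWWKW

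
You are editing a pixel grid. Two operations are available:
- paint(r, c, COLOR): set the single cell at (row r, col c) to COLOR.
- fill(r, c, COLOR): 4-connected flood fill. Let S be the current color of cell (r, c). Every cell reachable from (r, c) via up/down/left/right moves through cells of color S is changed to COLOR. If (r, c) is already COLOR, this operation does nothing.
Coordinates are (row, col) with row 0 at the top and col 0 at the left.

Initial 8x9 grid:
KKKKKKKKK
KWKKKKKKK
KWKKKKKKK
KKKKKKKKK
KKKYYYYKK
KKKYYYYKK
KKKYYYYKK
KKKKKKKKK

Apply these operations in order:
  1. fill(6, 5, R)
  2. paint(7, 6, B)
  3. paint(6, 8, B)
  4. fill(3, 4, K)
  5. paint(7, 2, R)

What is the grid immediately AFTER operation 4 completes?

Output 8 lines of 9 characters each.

Answer: KKKKKKKKK
KWKKKKKKK
KWKKKKKKK
KKKKKKKKK
KKKRRRRKK
KKKRRRRKK
KKKRRRRKB
KKKKKKBKK

Derivation:
After op 1 fill(6,5,R) [12 cells changed]:
KKKKKKKKK
KWKKKKKKK
KWKKKKKKK
KKKKKKKKK
KKKRRRRKK
KKKRRRRKK
KKKRRRRKK
KKKKKKKKK
After op 2 paint(7,6,B):
KKKKKKKKK
KWKKKKKKK
KWKKKKKKK
KKKKKKKKK
KKKRRRRKK
KKKRRRRKK
KKKRRRRKK
KKKKKKBKK
After op 3 paint(6,8,B):
KKKKKKKKK
KWKKKKKKK
KWKKKKKKK
KKKKKKKKK
KKKRRRRKK
KKKRRRRKK
KKKRRRRKB
KKKKKKBKK
After op 4 fill(3,4,K) [0 cells changed]:
KKKKKKKKK
KWKKKKKKK
KWKKKKKKK
KKKKKKKKK
KKKRRRRKK
KKKRRRRKK
KKKRRRRKB
KKKKKKBKK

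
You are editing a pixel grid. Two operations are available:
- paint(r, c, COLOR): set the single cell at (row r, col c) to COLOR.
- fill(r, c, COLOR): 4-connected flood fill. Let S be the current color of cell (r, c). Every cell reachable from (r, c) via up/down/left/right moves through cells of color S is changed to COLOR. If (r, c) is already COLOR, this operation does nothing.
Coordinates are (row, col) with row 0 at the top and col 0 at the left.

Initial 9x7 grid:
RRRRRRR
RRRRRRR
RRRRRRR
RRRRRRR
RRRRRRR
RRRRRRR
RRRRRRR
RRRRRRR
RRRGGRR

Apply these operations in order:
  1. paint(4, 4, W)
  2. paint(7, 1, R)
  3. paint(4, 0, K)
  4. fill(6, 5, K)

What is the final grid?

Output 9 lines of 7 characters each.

After op 1 paint(4,4,W):
RRRRRRR
RRRRRRR
RRRRRRR
RRRRRRR
RRRRWRR
RRRRRRR
RRRRRRR
RRRRRRR
RRRGGRR
After op 2 paint(7,1,R):
RRRRRRR
RRRRRRR
RRRRRRR
RRRRRRR
RRRRWRR
RRRRRRR
RRRRRRR
RRRRRRR
RRRGGRR
After op 3 paint(4,0,K):
RRRRRRR
RRRRRRR
RRRRRRR
RRRRRRR
KRRRWRR
RRRRRRR
RRRRRRR
RRRRRRR
RRRGGRR
After op 4 fill(6,5,K) [59 cells changed]:
KKKKKKK
KKKKKKK
KKKKKKK
KKKKKKK
KKKKWKK
KKKKKKK
KKKKKKK
KKKKKKK
KKKGGKK

Answer: KKKKKKK
KKKKKKK
KKKKKKK
KKKKKKK
KKKKWKK
KKKKKKK
KKKKKKK
KKKKKKK
KKKGGKK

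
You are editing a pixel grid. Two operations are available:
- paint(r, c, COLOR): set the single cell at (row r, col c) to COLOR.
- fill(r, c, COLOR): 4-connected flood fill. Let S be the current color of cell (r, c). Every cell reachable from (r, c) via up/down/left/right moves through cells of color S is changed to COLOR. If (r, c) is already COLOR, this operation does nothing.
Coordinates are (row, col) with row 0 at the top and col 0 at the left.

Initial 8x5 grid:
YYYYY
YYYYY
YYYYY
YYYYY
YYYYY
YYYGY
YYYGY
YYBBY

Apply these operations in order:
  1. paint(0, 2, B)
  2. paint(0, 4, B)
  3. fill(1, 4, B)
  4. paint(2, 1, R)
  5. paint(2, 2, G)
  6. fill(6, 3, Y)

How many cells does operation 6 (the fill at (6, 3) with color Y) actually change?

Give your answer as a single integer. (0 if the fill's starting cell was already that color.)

After op 1 paint(0,2,B):
YYBYY
YYYYY
YYYYY
YYYYY
YYYYY
YYYGY
YYYGY
YYBBY
After op 2 paint(0,4,B):
YYBYB
YYYYY
YYYYY
YYYYY
YYYYY
YYYGY
YYYGY
YYBBY
After op 3 fill(1,4,B) [34 cells changed]:
BBBBB
BBBBB
BBBBB
BBBBB
BBBBB
BBBGB
BBBGB
BBBBB
After op 4 paint(2,1,R):
BBBBB
BBBBB
BRBBB
BBBBB
BBBBB
BBBGB
BBBGB
BBBBB
After op 5 paint(2,2,G):
BBBBB
BBBBB
BRGBB
BBBBB
BBBBB
BBBGB
BBBGB
BBBBB
After op 6 fill(6,3,Y) [2 cells changed]:
BBBBB
BBBBB
BRGBB
BBBBB
BBBBB
BBBYB
BBBYB
BBBBB

Answer: 2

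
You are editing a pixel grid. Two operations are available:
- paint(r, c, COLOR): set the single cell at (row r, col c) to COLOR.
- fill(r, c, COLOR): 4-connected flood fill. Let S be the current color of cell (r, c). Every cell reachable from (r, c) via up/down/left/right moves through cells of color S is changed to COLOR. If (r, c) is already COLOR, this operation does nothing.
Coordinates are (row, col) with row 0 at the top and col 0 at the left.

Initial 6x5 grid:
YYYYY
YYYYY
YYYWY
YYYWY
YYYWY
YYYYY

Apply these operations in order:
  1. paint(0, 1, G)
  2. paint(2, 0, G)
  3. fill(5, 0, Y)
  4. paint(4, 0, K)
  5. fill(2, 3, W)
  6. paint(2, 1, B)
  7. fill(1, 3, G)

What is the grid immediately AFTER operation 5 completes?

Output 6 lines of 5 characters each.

Answer: YGYYY
YYYYY
GYYWY
YYYWY
KYYWY
YYYYY

Derivation:
After op 1 paint(0,1,G):
YGYYY
YYYYY
YYYWY
YYYWY
YYYWY
YYYYY
After op 2 paint(2,0,G):
YGYYY
YYYYY
GYYWY
YYYWY
YYYWY
YYYYY
After op 3 fill(5,0,Y) [0 cells changed]:
YGYYY
YYYYY
GYYWY
YYYWY
YYYWY
YYYYY
After op 4 paint(4,0,K):
YGYYY
YYYYY
GYYWY
YYYWY
KYYWY
YYYYY
After op 5 fill(2,3,W) [0 cells changed]:
YGYYY
YYYYY
GYYWY
YYYWY
KYYWY
YYYYY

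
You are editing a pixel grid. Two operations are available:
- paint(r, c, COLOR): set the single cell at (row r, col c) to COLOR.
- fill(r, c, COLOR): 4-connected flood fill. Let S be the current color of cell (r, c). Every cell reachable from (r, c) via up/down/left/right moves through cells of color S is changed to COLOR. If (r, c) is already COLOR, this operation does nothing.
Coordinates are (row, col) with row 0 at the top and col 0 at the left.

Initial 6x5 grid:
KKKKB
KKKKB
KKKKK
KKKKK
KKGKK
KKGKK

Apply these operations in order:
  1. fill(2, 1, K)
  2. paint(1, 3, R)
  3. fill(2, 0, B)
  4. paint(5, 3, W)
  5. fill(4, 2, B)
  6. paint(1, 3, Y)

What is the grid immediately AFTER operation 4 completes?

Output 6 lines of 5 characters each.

After op 1 fill(2,1,K) [0 cells changed]:
KKKKB
KKKKB
KKKKK
KKKKK
KKGKK
KKGKK
After op 2 paint(1,3,R):
KKKKB
KKKRB
KKKKK
KKKKK
KKGKK
KKGKK
After op 3 fill(2,0,B) [25 cells changed]:
BBBBB
BBBRB
BBBBB
BBBBB
BBGBB
BBGBB
After op 4 paint(5,3,W):
BBBBB
BBBRB
BBBBB
BBBBB
BBGBB
BBGWB

Answer: BBBBB
BBBRB
BBBBB
BBBBB
BBGBB
BBGWB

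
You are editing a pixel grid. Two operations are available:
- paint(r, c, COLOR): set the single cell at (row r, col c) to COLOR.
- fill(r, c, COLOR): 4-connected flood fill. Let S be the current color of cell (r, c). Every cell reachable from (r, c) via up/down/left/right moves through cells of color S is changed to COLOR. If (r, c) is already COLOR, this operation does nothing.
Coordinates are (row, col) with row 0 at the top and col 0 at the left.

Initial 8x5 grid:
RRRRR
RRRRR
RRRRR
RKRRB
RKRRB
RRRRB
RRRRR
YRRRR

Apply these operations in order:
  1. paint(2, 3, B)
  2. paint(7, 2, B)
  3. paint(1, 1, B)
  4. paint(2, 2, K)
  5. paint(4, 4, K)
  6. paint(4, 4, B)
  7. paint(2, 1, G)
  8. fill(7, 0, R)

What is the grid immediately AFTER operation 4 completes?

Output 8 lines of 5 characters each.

After op 1 paint(2,3,B):
RRRRR
RRRRR
RRRBR
RKRRB
RKRRB
RRRRB
RRRRR
YRRRR
After op 2 paint(7,2,B):
RRRRR
RRRRR
RRRBR
RKRRB
RKRRB
RRRRB
RRRRR
YRBRR
After op 3 paint(1,1,B):
RRRRR
RBRRR
RRRBR
RKRRB
RKRRB
RRRRB
RRRRR
YRBRR
After op 4 paint(2,2,K):
RRRRR
RBRRR
RRKBR
RKRRB
RKRRB
RRRRB
RRRRR
YRBRR

Answer: RRRRR
RBRRR
RRKBR
RKRRB
RKRRB
RRRRB
RRRRR
YRBRR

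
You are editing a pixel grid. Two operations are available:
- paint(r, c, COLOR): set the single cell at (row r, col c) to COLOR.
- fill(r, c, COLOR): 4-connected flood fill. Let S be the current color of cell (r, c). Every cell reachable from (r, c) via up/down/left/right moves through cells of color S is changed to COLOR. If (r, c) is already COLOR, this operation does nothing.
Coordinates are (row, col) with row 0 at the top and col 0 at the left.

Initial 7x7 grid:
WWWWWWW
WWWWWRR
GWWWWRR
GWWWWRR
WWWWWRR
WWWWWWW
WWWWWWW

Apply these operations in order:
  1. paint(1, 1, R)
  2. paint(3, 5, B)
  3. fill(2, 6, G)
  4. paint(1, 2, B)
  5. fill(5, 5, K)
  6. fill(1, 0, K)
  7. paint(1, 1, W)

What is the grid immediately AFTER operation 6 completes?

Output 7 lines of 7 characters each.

Answer: KKKKKKK
KRBKKGG
GKKKKGG
GKKKKBG
KKKKKGG
KKKKKKK
KKKKKKK

Derivation:
After op 1 paint(1,1,R):
WWWWWWW
WRWWWRR
GWWWWRR
GWWWWRR
WWWWWRR
WWWWWWW
WWWWWWW
After op 2 paint(3,5,B):
WWWWWWW
WRWWWRR
GWWWWRR
GWWWWBR
WWWWWRR
WWWWWWW
WWWWWWW
After op 3 fill(2,6,G) [7 cells changed]:
WWWWWWW
WRWWWGG
GWWWWGG
GWWWWBG
WWWWWGG
WWWWWWW
WWWWWWW
After op 4 paint(1,2,B):
WWWWWWW
WRBWWGG
GWWWWGG
GWWWWBG
WWWWWGG
WWWWWWW
WWWWWWW
After op 5 fill(5,5,K) [37 cells changed]:
KKKKKKK
KRBKKGG
GKKKKGG
GKKKKBG
KKKKKGG
KKKKKKK
KKKKKKK
After op 6 fill(1,0,K) [0 cells changed]:
KKKKKKK
KRBKKGG
GKKKKGG
GKKKKBG
KKKKKGG
KKKKKKK
KKKKKKK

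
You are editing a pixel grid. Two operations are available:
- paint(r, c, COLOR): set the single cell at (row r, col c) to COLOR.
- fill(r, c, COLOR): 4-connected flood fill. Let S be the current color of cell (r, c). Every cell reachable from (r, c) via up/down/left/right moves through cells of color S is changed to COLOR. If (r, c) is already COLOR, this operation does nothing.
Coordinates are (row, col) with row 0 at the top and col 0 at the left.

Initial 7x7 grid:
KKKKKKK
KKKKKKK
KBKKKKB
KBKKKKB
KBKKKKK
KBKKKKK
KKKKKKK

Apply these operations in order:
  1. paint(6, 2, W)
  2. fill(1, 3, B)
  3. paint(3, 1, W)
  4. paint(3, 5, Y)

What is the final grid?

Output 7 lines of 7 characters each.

After op 1 paint(6,2,W):
KKKKKKK
KKKKKKK
KBKKKKB
KBKKKKB
KBKKKKK
KBKKKKK
KKWKKKK
After op 2 fill(1,3,B) [42 cells changed]:
BBBBBBB
BBBBBBB
BBBBBBB
BBBBBBB
BBBBBBB
BBBBBBB
BBWBBBB
After op 3 paint(3,1,W):
BBBBBBB
BBBBBBB
BBBBBBB
BWBBBBB
BBBBBBB
BBBBBBB
BBWBBBB
After op 4 paint(3,5,Y):
BBBBBBB
BBBBBBB
BBBBBBB
BWBBBYB
BBBBBBB
BBBBBBB
BBWBBBB

Answer: BBBBBBB
BBBBBBB
BBBBBBB
BWBBBYB
BBBBBBB
BBBBBBB
BBWBBBB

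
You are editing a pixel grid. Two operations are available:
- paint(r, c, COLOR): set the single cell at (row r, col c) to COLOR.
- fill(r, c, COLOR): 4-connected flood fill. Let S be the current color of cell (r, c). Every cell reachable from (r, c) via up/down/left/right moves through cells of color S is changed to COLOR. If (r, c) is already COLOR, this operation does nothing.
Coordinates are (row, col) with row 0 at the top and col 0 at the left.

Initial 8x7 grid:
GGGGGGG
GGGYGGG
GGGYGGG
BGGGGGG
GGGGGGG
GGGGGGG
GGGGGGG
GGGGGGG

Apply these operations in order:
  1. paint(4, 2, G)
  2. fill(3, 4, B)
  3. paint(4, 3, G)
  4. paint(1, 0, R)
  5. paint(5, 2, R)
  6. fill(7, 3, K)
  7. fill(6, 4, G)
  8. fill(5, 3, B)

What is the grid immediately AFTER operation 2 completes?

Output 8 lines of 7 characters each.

After op 1 paint(4,2,G):
GGGGGGG
GGGYGGG
GGGYGGG
BGGGGGG
GGGGGGG
GGGGGGG
GGGGGGG
GGGGGGG
After op 2 fill(3,4,B) [53 cells changed]:
BBBBBBB
BBBYBBB
BBBYBBB
BBBBBBB
BBBBBBB
BBBBBBB
BBBBBBB
BBBBBBB

Answer: BBBBBBB
BBBYBBB
BBBYBBB
BBBBBBB
BBBBBBB
BBBBBBB
BBBBBBB
BBBBBBB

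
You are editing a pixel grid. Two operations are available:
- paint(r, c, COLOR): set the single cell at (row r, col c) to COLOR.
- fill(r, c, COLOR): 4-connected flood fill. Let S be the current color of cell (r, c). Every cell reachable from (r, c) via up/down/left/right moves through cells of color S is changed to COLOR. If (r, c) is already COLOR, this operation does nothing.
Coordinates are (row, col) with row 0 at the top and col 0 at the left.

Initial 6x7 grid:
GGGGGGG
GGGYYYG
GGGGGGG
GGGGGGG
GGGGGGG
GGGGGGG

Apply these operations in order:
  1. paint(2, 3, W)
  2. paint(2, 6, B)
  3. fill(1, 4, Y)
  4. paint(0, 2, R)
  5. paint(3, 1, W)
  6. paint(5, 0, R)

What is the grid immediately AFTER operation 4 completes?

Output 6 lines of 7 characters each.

After op 1 paint(2,3,W):
GGGGGGG
GGGYYYG
GGGWGGG
GGGGGGG
GGGGGGG
GGGGGGG
After op 2 paint(2,6,B):
GGGGGGG
GGGYYYG
GGGWGGB
GGGGGGG
GGGGGGG
GGGGGGG
After op 3 fill(1,4,Y) [0 cells changed]:
GGGGGGG
GGGYYYG
GGGWGGB
GGGGGGG
GGGGGGG
GGGGGGG
After op 4 paint(0,2,R):
GGRGGGG
GGGYYYG
GGGWGGB
GGGGGGG
GGGGGGG
GGGGGGG

Answer: GGRGGGG
GGGYYYG
GGGWGGB
GGGGGGG
GGGGGGG
GGGGGGG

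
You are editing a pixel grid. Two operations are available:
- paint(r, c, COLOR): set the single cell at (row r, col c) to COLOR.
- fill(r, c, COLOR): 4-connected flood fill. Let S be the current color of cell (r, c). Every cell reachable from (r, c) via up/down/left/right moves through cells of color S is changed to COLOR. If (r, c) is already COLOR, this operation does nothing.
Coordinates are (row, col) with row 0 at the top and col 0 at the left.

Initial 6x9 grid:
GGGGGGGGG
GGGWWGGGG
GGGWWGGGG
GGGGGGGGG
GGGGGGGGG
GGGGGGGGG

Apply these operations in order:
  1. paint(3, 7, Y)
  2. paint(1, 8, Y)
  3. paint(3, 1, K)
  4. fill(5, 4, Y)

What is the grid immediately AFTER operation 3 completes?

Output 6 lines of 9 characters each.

After op 1 paint(3,7,Y):
GGGGGGGGG
GGGWWGGGG
GGGWWGGGG
GGGGGGGYG
GGGGGGGGG
GGGGGGGGG
After op 2 paint(1,8,Y):
GGGGGGGGG
GGGWWGGGY
GGGWWGGGG
GGGGGGGYG
GGGGGGGGG
GGGGGGGGG
After op 3 paint(3,1,K):
GGGGGGGGG
GGGWWGGGY
GGGWWGGGG
GKGGGGGYG
GGGGGGGGG
GGGGGGGGG

Answer: GGGGGGGGG
GGGWWGGGY
GGGWWGGGG
GKGGGGGYG
GGGGGGGGG
GGGGGGGGG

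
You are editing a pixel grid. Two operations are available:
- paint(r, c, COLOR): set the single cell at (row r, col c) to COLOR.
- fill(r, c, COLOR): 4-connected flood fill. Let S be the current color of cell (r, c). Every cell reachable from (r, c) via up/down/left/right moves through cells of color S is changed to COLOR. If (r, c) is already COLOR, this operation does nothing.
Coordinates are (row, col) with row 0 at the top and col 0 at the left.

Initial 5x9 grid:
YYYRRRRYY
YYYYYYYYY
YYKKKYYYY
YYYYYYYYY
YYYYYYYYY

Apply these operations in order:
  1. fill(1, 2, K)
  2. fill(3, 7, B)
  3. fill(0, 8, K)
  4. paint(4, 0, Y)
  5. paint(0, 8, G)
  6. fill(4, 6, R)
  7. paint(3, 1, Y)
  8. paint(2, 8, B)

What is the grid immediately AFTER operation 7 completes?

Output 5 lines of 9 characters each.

Answer: RRRRRRRRG
RRRRRRRRR
RRRRRRRRR
RYRRRRRRR
YRRRRRRRR

Derivation:
After op 1 fill(1,2,K) [38 cells changed]:
KKKRRRRKK
KKKKKKKKK
KKKKKKKKK
KKKKKKKKK
KKKKKKKKK
After op 2 fill(3,7,B) [41 cells changed]:
BBBRRRRBB
BBBBBBBBB
BBBBBBBBB
BBBBBBBBB
BBBBBBBBB
After op 3 fill(0,8,K) [41 cells changed]:
KKKRRRRKK
KKKKKKKKK
KKKKKKKKK
KKKKKKKKK
KKKKKKKKK
After op 4 paint(4,0,Y):
KKKRRRRKK
KKKKKKKKK
KKKKKKKKK
KKKKKKKKK
YKKKKKKKK
After op 5 paint(0,8,G):
KKKRRRRKG
KKKKKKKKK
KKKKKKKKK
KKKKKKKKK
YKKKKKKKK
After op 6 fill(4,6,R) [39 cells changed]:
RRRRRRRRG
RRRRRRRRR
RRRRRRRRR
RRRRRRRRR
YRRRRRRRR
After op 7 paint(3,1,Y):
RRRRRRRRG
RRRRRRRRR
RRRRRRRRR
RYRRRRRRR
YRRRRRRRR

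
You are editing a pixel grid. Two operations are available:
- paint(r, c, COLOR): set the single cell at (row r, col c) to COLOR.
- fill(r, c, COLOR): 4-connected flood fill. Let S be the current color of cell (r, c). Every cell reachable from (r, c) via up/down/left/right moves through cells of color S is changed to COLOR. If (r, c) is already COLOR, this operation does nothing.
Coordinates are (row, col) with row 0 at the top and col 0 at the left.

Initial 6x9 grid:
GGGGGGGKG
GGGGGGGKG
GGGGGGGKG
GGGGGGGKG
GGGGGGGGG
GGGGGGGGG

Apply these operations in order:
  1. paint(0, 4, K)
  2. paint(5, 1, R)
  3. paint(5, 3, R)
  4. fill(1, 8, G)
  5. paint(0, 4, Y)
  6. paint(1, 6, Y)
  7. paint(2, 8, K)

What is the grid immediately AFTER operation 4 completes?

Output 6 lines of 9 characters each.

After op 1 paint(0,4,K):
GGGGKGGKG
GGGGGGGKG
GGGGGGGKG
GGGGGGGKG
GGGGGGGGG
GGGGGGGGG
After op 2 paint(5,1,R):
GGGGKGGKG
GGGGGGGKG
GGGGGGGKG
GGGGGGGKG
GGGGGGGGG
GRGGGGGGG
After op 3 paint(5,3,R):
GGGGKGGKG
GGGGGGGKG
GGGGGGGKG
GGGGGGGKG
GGGGGGGGG
GRGRGGGGG
After op 4 fill(1,8,G) [0 cells changed]:
GGGGKGGKG
GGGGGGGKG
GGGGGGGKG
GGGGGGGKG
GGGGGGGGG
GRGRGGGGG

Answer: GGGGKGGKG
GGGGGGGKG
GGGGGGGKG
GGGGGGGKG
GGGGGGGGG
GRGRGGGGG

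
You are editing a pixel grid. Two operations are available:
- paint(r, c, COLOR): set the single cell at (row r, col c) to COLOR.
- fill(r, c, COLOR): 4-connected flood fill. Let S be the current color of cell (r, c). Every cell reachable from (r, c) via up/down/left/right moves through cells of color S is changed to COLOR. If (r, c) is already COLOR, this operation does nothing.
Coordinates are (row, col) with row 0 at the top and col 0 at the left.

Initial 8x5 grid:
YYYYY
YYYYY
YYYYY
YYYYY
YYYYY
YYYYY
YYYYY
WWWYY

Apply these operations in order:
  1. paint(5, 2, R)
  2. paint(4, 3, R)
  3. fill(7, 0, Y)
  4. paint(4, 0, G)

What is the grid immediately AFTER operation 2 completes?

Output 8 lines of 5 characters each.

After op 1 paint(5,2,R):
YYYYY
YYYYY
YYYYY
YYYYY
YYYYY
YYRYY
YYYYY
WWWYY
After op 2 paint(4,3,R):
YYYYY
YYYYY
YYYYY
YYYYY
YYYRY
YYRYY
YYYYY
WWWYY

Answer: YYYYY
YYYYY
YYYYY
YYYYY
YYYRY
YYRYY
YYYYY
WWWYY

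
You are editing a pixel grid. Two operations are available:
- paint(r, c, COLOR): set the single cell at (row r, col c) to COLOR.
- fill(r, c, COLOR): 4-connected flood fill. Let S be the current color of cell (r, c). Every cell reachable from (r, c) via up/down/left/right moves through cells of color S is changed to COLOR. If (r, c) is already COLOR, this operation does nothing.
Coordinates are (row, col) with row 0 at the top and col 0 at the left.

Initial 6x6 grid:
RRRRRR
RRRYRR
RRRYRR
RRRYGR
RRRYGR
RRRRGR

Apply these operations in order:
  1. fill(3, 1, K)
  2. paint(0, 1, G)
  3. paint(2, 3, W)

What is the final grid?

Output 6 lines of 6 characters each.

After op 1 fill(3,1,K) [29 cells changed]:
KKKKKK
KKKYKK
KKKYKK
KKKYGK
KKKYGK
KKKKGK
After op 2 paint(0,1,G):
KGKKKK
KKKYKK
KKKYKK
KKKYGK
KKKYGK
KKKKGK
After op 3 paint(2,3,W):
KGKKKK
KKKYKK
KKKWKK
KKKYGK
KKKYGK
KKKKGK

Answer: KGKKKK
KKKYKK
KKKWKK
KKKYGK
KKKYGK
KKKKGK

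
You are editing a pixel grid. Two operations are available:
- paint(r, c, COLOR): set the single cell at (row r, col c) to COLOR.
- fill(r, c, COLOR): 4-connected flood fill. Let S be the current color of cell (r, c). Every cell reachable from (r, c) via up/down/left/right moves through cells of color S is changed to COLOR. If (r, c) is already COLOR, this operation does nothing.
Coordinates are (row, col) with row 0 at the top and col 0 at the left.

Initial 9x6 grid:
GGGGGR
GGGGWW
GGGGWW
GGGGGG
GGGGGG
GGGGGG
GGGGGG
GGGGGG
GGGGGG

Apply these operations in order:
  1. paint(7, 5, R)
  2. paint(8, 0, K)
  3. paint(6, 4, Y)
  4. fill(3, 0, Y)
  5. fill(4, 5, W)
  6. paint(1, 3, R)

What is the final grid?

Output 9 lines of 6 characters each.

Answer: WWWWWR
WWWRWW
WWWWWW
WWWWWW
WWWWWW
WWWWWW
WWWWWW
WWWWWR
KWWWWW

Derivation:
After op 1 paint(7,5,R):
GGGGGR
GGGGWW
GGGGWW
GGGGGG
GGGGGG
GGGGGG
GGGGGG
GGGGGR
GGGGGG
After op 2 paint(8,0,K):
GGGGGR
GGGGWW
GGGGWW
GGGGGG
GGGGGG
GGGGGG
GGGGGG
GGGGGR
KGGGGG
After op 3 paint(6,4,Y):
GGGGGR
GGGGWW
GGGGWW
GGGGGG
GGGGGG
GGGGGG
GGGGYG
GGGGGR
KGGGGG
After op 4 fill(3,0,Y) [46 cells changed]:
YYYYYR
YYYYWW
YYYYWW
YYYYYY
YYYYYY
YYYYYY
YYYYYY
YYYYYR
KYYYYY
After op 5 fill(4,5,W) [47 cells changed]:
WWWWWR
WWWWWW
WWWWWW
WWWWWW
WWWWWW
WWWWWW
WWWWWW
WWWWWR
KWWWWW
After op 6 paint(1,3,R):
WWWWWR
WWWRWW
WWWWWW
WWWWWW
WWWWWW
WWWWWW
WWWWWW
WWWWWR
KWWWWW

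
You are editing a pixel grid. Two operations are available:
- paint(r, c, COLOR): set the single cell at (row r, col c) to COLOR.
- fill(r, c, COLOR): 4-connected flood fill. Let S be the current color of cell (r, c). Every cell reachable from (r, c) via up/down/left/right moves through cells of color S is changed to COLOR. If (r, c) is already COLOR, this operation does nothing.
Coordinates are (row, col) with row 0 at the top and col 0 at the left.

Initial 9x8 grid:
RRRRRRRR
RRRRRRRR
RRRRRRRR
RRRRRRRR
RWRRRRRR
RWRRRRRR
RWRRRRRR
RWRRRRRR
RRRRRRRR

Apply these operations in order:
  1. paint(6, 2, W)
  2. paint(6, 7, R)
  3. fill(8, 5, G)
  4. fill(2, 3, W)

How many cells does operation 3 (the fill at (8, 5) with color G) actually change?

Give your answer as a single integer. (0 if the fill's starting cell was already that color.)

Answer: 67

Derivation:
After op 1 paint(6,2,W):
RRRRRRRR
RRRRRRRR
RRRRRRRR
RRRRRRRR
RWRRRRRR
RWRRRRRR
RWWRRRRR
RWRRRRRR
RRRRRRRR
After op 2 paint(6,7,R):
RRRRRRRR
RRRRRRRR
RRRRRRRR
RRRRRRRR
RWRRRRRR
RWRRRRRR
RWWRRRRR
RWRRRRRR
RRRRRRRR
After op 3 fill(8,5,G) [67 cells changed]:
GGGGGGGG
GGGGGGGG
GGGGGGGG
GGGGGGGG
GWGGGGGG
GWGGGGGG
GWWGGGGG
GWGGGGGG
GGGGGGGG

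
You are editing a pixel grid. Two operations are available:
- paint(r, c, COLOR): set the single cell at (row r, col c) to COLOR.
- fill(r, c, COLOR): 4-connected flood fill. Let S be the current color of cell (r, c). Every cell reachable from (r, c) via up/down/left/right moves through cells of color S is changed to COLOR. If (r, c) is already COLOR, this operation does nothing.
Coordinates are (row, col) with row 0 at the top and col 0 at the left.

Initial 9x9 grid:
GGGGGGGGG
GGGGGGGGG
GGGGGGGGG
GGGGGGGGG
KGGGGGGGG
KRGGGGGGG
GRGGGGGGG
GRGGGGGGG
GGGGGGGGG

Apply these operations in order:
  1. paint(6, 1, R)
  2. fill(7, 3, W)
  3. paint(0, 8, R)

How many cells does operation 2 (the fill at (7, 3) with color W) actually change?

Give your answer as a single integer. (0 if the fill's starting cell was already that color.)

After op 1 paint(6,1,R):
GGGGGGGGG
GGGGGGGGG
GGGGGGGGG
GGGGGGGGG
KGGGGGGGG
KRGGGGGGG
GRGGGGGGG
GRGGGGGGG
GGGGGGGGG
After op 2 fill(7,3,W) [76 cells changed]:
WWWWWWWWW
WWWWWWWWW
WWWWWWWWW
WWWWWWWWW
KWWWWWWWW
KRWWWWWWW
WRWWWWWWW
WRWWWWWWW
WWWWWWWWW

Answer: 76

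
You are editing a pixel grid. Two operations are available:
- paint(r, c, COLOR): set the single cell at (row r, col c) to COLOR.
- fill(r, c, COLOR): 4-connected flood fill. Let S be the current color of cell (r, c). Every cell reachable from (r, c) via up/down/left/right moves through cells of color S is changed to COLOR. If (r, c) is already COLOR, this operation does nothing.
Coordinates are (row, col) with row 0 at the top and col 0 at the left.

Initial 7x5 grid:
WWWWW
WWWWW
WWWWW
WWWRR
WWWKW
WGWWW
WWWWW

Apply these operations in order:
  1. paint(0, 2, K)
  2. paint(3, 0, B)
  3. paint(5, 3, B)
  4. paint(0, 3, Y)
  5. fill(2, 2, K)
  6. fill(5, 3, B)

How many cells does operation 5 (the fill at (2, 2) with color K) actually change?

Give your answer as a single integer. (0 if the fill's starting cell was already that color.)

Answer: 27

Derivation:
After op 1 paint(0,2,K):
WWKWW
WWWWW
WWWWW
WWWRR
WWWKW
WGWWW
WWWWW
After op 2 paint(3,0,B):
WWKWW
WWWWW
WWWWW
BWWRR
WWWKW
WGWWW
WWWWW
After op 3 paint(5,3,B):
WWKWW
WWWWW
WWWWW
BWWRR
WWWKW
WGWBW
WWWWW
After op 4 paint(0,3,Y):
WWKYW
WWWWW
WWWWW
BWWRR
WWWKW
WGWBW
WWWWW
After op 5 fill(2,2,K) [27 cells changed]:
KKKYK
KKKKK
KKKKK
BKKRR
KKKKK
KGKBK
KKKKK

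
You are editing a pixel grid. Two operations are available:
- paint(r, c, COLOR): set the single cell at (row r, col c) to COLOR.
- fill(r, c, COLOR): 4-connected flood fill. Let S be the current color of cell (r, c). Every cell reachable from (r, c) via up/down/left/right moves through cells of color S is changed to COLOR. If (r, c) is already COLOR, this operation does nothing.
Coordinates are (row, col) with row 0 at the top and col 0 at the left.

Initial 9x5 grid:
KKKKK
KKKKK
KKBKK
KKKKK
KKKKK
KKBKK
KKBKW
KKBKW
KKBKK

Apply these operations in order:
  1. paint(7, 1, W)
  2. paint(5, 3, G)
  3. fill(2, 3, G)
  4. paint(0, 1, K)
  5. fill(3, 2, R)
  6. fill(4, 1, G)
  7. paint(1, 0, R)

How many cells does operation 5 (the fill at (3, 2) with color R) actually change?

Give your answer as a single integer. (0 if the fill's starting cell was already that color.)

Answer: 32

Derivation:
After op 1 paint(7,1,W):
KKKKK
KKKKK
KKBKK
KKKKK
KKKKK
KKBKK
KKBKW
KWBKW
KKBKK
After op 2 paint(5,3,G):
KKKKK
KKKKK
KKBKK
KKKKK
KKKKK
KKBGK
KKBKW
KWBKW
KKBKK
After op 3 fill(2,3,G) [32 cells changed]:
GGGGG
GGGGG
GGBGG
GGGGG
GGGGG
GGBGG
GGBKW
GWBKW
GGBKK
After op 4 paint(0,1,K):
GKGGG
GGGGG
GGBGG
GGGGG
GGGGG
GGBGG
GGBKW
GWBKW
GGBKK
After op 5 fill(3,2,R) [32 cells changed]:
RKRRR
RRRRR
RRBRR
RRRRR
RRRRR
RRBRR
RRBKW
RWBKW
RRBKK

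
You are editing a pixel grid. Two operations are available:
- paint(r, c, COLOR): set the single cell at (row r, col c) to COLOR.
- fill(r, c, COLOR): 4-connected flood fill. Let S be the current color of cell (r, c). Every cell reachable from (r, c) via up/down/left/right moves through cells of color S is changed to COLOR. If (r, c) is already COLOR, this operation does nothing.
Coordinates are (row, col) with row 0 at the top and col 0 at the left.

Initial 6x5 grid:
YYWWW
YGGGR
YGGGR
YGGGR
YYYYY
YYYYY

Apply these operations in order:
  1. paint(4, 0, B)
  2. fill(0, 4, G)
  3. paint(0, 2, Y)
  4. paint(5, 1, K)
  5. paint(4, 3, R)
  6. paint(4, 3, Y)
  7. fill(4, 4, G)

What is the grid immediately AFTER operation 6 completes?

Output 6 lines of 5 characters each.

Answer: YYYGG
YGGGR
YGGGR
YGGGR
BYYYY
YKYYY

Derivation:
After op 1 paint(4,0,B):
YYWWW
YGGGR
YGGGR
YGGGR
BYYYY
YYYYY
After op 2 fill(0,4,G) [3 cells changed]:
YYGGG
YGGGR
YGGGR
YGGGR
BYYYY
YYYYY
After op 3 paint(0,2,Y):
YYYGG
YGGGR
YGGGR
YGGGR
BYYYY
YYYYY
After op 4 paint(5,1,K):
YYYGG
YGGGR
YGGGR
YGGGR
BYYYY
YKYYY
After op 5 paint(4,3,R):
YYYGG
YGGGR
YGGGR
YGGGR
BYYRY
YKYYY
After op 6 paint(4,3,Y):
YYYGG
YGGGR
YGGGR
YGGGR
BYYYY
YKYYY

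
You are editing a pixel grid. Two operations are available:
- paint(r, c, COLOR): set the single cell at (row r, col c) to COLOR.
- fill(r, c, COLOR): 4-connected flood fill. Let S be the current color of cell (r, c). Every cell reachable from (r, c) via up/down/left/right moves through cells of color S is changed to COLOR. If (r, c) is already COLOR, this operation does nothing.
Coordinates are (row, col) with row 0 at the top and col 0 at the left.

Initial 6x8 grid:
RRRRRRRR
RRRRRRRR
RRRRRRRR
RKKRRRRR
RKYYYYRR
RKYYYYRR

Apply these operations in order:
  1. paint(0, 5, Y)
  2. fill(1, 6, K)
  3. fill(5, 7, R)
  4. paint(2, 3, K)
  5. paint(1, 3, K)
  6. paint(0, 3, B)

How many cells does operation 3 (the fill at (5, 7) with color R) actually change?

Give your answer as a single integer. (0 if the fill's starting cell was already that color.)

Answer: 39

Derivation:
After op 1 paint(0,5,Y):
RRRRRYRR
RRRRRRRR
RRRRRRRR
RKKRRRRR
RKYYYYRR
RKYYYYRR
After op 2 fill(1,6,K) [35 cells changed]:
KKKKKYKK
KKKKKKKK
KKKKKKKK
KKKKKKKK
KKYYYYKK
KKYYYYKK
After op 3 fill(5,7,R) [39 cells changed]:
RRRRRYRR
RRRRRRRR
RRRRRRRR
RRRRRRRR
RRYYYYRR
RRYYYYRR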